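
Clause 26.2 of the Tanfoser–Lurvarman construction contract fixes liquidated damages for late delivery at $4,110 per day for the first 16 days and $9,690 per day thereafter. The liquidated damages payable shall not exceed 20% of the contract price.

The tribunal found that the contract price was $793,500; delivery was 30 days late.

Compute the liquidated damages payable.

$158,700

First 16 days: 16 × $4,110 = $65,760
Remaining days: (30 − 16) × $9,690 = $135,660
Accrued per-day damages: $65,760 + $135,660 = $201,420
Cap: 20% of $793,500 = $158,700
Cap at $158,700: $201,420 exceeds the cap → $158,700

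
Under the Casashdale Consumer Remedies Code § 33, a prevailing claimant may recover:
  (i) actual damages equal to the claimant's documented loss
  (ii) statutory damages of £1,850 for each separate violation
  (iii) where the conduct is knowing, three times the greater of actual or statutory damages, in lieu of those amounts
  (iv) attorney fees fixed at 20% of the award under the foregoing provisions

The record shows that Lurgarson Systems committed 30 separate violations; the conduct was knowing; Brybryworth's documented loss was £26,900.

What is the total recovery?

Statutory damages: 30 × £1,850 = £55,500
Greater of actual damages (£26,900) or statutory damages (£55,500): £55,500
Trebled: 3 × £55,500 = £166,500
Attorney fees: 20% of £166,500 = £33,300
Total recovery: £166,500 + £33,300 = £199,800

Total recovery: £199,800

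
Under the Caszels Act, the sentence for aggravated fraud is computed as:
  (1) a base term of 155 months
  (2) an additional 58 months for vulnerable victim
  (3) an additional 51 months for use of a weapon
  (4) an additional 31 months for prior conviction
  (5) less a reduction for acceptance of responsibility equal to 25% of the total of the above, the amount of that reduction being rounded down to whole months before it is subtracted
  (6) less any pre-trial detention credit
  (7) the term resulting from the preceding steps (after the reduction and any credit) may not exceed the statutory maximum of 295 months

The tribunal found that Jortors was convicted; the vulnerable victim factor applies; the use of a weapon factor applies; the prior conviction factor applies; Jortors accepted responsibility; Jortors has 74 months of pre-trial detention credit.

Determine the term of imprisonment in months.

Vulnerable victim enhancement: +58 months
Use of a weapon enhancement: +51 months
Prior conviction enhancement: +31 months
Adjusted term: 155 months + 58 months + 51 months + 31 months = 295 months
Acceptance of responsibility reduction: 25% of 295 months = 73 months (rounded down)
After reduction: 295 − 73 = 222 months
Less pre-trial detention credit: 222 months − 74 months = 148 months
Cap at 295 months: 148 months is within the cap, no reduction.

Sentence: 148 months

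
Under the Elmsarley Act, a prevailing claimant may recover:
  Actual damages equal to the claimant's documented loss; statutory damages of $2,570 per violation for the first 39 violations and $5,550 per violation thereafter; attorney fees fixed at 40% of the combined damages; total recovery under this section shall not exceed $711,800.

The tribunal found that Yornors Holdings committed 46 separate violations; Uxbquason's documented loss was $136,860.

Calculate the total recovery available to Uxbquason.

Total recovery: $386,316

First 39 violations: 39 × $2,570 = $100,230
Remaining violations: (46 − 39) × $5,550 = $38,850
Statutory damages: $100,230 + $38,850 = $139,080
Combined damages: $136,860 + $139,080 = $275,940
Attorney fees: 40% of $275,940 = $110,376
Total before cap: $275,940 + $110,376 = $386,316
Cap at $711,800: $386,316 is within the cap, no reduction.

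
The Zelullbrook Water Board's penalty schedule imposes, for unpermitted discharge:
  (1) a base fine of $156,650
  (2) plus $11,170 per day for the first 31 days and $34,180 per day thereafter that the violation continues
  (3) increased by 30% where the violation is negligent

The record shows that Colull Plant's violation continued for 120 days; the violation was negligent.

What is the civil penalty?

$4,608,422

First 31 days: 31 × $11,170 = $346,270
Remaining days: (120 − 31) × $34,180 = $3,042,020
Per-day component: $346,270 + $3,042,020 = $3,388,290
Base plus per-day: $156,650 + $3,388,290 = $3,544,940
Enhancement: 30% of $3,544,940 = $1,063,482
Enhanced fine: $3,544,940 + $1,063,482 = $4,608,422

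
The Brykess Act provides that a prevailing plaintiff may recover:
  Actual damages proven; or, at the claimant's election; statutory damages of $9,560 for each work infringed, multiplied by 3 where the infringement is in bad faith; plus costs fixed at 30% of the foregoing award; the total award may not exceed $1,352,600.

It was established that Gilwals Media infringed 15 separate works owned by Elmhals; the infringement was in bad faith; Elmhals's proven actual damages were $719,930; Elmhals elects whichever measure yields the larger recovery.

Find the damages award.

$935,909

Statutory damages: 15 × $9,560 = $143,400
Trebled: 3 × $143,400 = $430,200
Greater of actual damages ($719,930) or enhanced statutory damages ($430,200): $719,930
Costs: 30% of $719,930 = $215,979
Award plus costs: $719,930 + $215,979 = $935,909
Cap at $1,352,600: $935,909 is within the cap, no reduction.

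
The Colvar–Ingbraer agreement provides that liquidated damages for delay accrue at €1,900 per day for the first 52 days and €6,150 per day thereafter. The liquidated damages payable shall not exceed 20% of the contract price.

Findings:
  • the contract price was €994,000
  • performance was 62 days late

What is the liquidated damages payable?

€160,300

First 52 days: 52 × €1,900 = €98,800
Remaining days: (62 − 52) × €6,150 = €61,500
Accrued per-day damages: €98,800 + €61,500 = €160,300
Cap: 20% of €994,000 = €198,800
Cap at €198,800: €160,300 is within the cap, no reduction.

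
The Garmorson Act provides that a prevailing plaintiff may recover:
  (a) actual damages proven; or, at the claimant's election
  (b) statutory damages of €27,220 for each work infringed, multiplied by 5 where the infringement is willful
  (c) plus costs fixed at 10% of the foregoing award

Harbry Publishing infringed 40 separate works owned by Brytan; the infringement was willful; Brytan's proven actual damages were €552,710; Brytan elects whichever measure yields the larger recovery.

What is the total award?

€5,988,400

Statutory damages: 40 × €27,220 = €1,088,800
Multiplied by 5: 5 × €1,088,800 = €5,444,000
Greater of actual damages (€552,710) or enhanced statutory damages (€5,444,000): €5,444,000
Costs: 10% of €5,444,000 = €544,400
Award plus costs: €5,444,000 + €544,400 = €5,988,400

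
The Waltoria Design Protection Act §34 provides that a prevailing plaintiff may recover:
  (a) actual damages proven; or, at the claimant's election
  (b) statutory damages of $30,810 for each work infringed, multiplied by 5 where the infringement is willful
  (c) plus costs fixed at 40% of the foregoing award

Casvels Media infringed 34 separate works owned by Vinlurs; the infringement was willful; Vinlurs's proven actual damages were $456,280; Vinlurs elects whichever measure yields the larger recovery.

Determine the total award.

Statutory damages: 34 × $30,810 = $1,047,540
Multiplied by 5: 5 × $1,047,540 = $5,237,700
Greater of actual damages ($456,280) or enhanced statutory damages ($5,237,700): $5,237,700
Costs: 40% of $5,237,700 = $2,095,080
Award plus costs: $5,237,700 + $2,095,080 = $7,332,780

$7,332,780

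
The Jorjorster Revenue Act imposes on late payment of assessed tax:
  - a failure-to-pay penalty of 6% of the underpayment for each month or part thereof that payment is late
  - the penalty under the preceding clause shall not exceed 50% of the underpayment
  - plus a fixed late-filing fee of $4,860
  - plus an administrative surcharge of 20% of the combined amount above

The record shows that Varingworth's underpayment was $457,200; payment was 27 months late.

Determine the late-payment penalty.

Accrued rate: 6% × 27 = 162%, capped at 50% → 50%
Failure-to-pay penalty: 50% of $457,200 = $228,600
Penalty before surcharge: $228,600 + $4,860 = $233,460
Administrative surcharge: 20% of $233,460 = $46,692
Total penalty: $233,460 + $46,692 = $280,152

$280,152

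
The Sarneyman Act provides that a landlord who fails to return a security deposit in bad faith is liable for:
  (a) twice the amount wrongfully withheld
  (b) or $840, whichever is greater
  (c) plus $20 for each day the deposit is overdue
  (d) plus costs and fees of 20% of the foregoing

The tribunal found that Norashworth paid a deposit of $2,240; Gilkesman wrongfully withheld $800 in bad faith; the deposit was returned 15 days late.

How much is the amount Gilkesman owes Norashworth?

$2,280

Doubled: 2 × $800 = $1,600
Minimum $840: $1,600 meets the minimum, no increase.
Late-return penalty: 15 × $20 = $300
Damages plus late penalty: $1,600 + $300 = $1,900
Costs and fees: 20% of $1,900 = $380
Total recovery: $1,900 + $380 = $2,280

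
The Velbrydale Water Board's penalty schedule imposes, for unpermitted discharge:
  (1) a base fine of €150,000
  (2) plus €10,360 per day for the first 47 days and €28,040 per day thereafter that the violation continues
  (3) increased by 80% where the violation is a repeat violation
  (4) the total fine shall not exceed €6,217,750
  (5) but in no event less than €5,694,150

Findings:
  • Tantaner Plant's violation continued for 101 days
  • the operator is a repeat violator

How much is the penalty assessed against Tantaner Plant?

First 47 days: 47 × €10,360 = €486,920
Remaining days: (101 − 47) × €28,040 = €1,514,160
Per-day component: €486,920 + €1,514,160 = €2,001,080
Base plus per-day: €150,000 + €2,001,080 = €2,151,080
Enhancement: 80% of €2,151,080 = €1,720,864
Enhanced fine: €2,151,080 + €1,720,864 = €3,871,944
Cap at €6,217,750: €3,871,944 is within the cap, no reduction.
Minimum €5,694,150: €3,871,944 is below the minimum → €5,694,150

€5,694,150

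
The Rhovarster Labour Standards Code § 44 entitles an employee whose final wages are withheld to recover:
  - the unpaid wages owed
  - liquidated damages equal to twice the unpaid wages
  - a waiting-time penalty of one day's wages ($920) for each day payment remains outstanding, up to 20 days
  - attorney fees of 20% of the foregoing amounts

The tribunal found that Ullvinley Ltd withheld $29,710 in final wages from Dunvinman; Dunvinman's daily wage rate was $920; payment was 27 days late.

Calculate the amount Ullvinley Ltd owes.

$129,036

Doubled: 2 × $29,710 = $59,420
Penalty days: min(27, 20) = 20
Waiting-time penalty: 20 × $920 = $18,400
Subtotal: $29,710 + $59,420 + $18,400 = $107,530
Attorney fees: 20% of $107,530 = $21,506
Total award: $107,530 + $21,506 = $129,036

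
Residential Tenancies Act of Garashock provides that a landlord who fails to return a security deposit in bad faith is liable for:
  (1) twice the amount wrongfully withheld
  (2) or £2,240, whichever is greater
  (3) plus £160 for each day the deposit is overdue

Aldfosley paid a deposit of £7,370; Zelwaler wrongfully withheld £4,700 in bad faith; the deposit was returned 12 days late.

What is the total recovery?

£11,320

Doubled: 2 × £4,700 = £9,400
Minimum £2,240: £9,400 meets the minimum, no increase.
Late-return penalty: 12 × £160 = £1,920
Damages plus late penalty: £9,400 + £1,920 = £11,320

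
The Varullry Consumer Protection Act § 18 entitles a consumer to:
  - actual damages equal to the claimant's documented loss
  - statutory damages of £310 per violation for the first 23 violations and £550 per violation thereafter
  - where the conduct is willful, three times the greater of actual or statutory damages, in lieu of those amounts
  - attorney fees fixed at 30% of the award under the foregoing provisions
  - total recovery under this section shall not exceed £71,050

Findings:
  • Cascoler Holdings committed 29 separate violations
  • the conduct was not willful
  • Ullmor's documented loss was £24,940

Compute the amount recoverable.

£45,981

First 23 violations: 23 × £310 = £7,130
Remaining violations: (29 − 23) × £550 = £3,300
Statutory damages: £7,130 + £3,300 = £10,430
Conduct not willful: the in-lieu enhancement does not apply.
Actual plus statutory damages: £24,940 + £10,430 = £35,370
Attorney fees: 30% of £35,370 = £10,611
Total before cap: £35,370 + £10,611 = £45,981
Cap at £71,050: £45,981 is within the cap, no reduction.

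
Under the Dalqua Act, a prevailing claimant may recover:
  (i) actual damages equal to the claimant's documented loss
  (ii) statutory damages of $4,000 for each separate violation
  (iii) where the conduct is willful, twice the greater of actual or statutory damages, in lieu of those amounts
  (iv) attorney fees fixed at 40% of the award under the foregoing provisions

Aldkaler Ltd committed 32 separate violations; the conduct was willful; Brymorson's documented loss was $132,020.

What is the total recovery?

Total recovery: $369,656

Statutory damages: 32 × $4,000 = $128,000
Greater of actual damages ($132,020) or statutory damages ($128,000): $132,020
Doubled: 2 × $132,020 = $264,040
Attorney fees: 40% of $264,040 = $105,616
Total recovery: $264,040 + $105,616 = $369,656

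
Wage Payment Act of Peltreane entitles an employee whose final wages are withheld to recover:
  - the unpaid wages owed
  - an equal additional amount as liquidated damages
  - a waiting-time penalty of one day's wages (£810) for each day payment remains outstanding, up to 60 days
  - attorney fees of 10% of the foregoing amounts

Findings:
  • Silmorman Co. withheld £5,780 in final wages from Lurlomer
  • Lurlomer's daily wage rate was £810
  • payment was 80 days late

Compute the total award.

Liquidated damages (equal amount): £5,780
Penalty days: min(80, 60) = 60
Waiting-time penalty: 60 × £810 = £48,600
Subtotal: £5,780 + £5,780 + £48,600 = £60,160
Attorney fees: 10% of £60,160 = £6,016
Total award: £60,160 + £6,016 = £66,176

Total award: £66,176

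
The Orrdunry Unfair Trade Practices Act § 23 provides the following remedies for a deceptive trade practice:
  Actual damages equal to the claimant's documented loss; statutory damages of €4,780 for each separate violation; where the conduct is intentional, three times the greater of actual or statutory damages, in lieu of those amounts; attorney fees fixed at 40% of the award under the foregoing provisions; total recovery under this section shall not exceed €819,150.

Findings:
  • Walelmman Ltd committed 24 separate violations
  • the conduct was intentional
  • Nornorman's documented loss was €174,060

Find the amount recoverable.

€731,052

Statutory damages: 24 × €4,780 = €114,720
Greater of actual damages (€174,060) or statutory damages (€114,720): €174,060
Trebled: 3 × €174,060 = €522,180
Attorney fees: 40% of €522,180 = €208,872
Total before cap: €522,180 + €208,872 = €731,052
Cap at €819,150: €731,052 is within the cap, no reduction.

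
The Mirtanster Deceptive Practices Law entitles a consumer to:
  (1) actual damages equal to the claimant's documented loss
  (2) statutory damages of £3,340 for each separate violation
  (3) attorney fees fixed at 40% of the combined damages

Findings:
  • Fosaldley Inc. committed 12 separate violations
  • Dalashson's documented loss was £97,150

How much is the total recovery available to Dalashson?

£192,122

Statutory damages: 12 × £3,340 = £40,080
Combined damages: £97,150 + £40,080 = £137,230
Attorney fees: 40% of £137,230 = £54,892
Total recovery: £137,230 + £54,892 = £192,122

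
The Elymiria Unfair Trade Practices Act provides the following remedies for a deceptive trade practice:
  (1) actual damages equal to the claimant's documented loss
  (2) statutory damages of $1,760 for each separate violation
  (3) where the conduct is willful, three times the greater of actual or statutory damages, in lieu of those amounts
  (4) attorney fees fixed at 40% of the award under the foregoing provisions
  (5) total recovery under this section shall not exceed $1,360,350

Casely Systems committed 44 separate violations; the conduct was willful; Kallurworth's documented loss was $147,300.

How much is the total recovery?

Statutory damages: 44 × $1,760 = $77,440
Greater of actual damages ($147,300) or statutory damages ($77,440): $147,300
Trebled: 3 × $147,300 = $441,900
Attorney fees: 40% of $441,900 = $176,760
Total before cap: $441,900 + $176,760 = $618,660
Cap at $1,360,350: $618,660 is within the cap, no reduction.

$618,660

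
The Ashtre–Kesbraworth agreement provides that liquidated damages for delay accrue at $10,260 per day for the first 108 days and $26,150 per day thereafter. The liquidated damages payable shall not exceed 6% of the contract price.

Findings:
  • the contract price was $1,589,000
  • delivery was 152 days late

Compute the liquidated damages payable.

First 108 days: 108 × $10,260 = $1,108,080
Remaining days: (152 − 108) × $26,150 = $1,150,600
Accrued per-day damages: $1,108,080 + $1,150,600 = $2,258,680
Cap: 6% of $1,589,000 = $95,340
Cap at $95,340: $2,258,680 exceeds the cap → $95,340

$95,340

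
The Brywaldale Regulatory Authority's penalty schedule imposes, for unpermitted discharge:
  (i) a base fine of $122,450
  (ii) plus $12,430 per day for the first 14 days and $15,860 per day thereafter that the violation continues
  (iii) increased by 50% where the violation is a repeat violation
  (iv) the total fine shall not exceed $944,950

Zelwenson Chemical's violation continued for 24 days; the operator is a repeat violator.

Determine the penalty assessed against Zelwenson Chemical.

First 14 days: 14 × $12,430 = $174,020
Remaining days: (24 − 14) × $15,860 = $158,600
Per-day component: $174,020 + $158,600 = $332,620
Base plus per-day: $122,450 + $332,620 = $455,070
Enhancement: 50% of $455,070 = $227,535
Enhanced fine: $455,070 + $227,535 = $682,605
Cap at $944,950: $682,605 is within the cap, no reduction.

$682,605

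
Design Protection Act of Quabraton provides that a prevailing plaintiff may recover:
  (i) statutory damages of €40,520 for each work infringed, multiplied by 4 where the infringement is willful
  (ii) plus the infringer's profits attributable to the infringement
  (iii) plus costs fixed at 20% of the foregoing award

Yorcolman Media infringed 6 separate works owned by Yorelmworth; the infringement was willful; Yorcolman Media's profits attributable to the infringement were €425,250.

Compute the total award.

Statutory damages: 6 × €40,520 = €243,120
Multiplied by 4: 4 × €243,120 = €972,480
Combined award: €972,480 + €425,250 = €1,397,730
Costs: 20% of €1,397,730 = €279,546
Award plus costs: €1,397,730 + €279,546 = €1,677,276

€1,677,276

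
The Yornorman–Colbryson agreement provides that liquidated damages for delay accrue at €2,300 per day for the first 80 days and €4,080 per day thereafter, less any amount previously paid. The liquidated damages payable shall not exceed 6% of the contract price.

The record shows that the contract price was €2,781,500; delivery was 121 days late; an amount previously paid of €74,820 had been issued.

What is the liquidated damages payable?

First 80 days: 80 × €2,300 = €184,000
Remaining days: (121 − 80) × €4,080 = €167,280
Accrued per-day damages: €184,000 + €167,280 = €351,280
Less amount previously paid: €351,280 − €74,820 = €276,460
Cap: 6% of €2,781,500 = €166,890
Cap at €166,890: €276,460 exceeds the cap → €166,890

€166,890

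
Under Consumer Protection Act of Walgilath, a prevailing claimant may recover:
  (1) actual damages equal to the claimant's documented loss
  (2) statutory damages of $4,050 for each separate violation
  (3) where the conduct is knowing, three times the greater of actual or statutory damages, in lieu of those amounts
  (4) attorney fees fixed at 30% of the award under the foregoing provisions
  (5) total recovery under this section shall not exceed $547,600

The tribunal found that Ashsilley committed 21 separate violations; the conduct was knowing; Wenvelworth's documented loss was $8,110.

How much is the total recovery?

$331,695

Statutory damages: 21 × $4,050 = $85,050
Greater of actual damages ($8,110) or statutory damages ($85,050): $85,050
Trebled: 3 × $85,050 = $255,150
Attorney fees: 30% of $255,150 = $76,545
Total before cap: $255,150 + $76,545 = $331,695
Cap at $547,600: $331,695 is within the cap, no reduction.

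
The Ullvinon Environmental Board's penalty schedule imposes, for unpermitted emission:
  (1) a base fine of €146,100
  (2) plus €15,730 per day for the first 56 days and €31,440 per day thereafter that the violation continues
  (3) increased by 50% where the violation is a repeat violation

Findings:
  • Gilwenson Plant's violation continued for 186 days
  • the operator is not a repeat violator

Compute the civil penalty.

€5,114,180

First 56 days: 56 × €15,730 = €880,880
Remaining days: (186 − 56) × €31,440 = €4,087,200
Per-day component: €880,880 + €4,087,200 = €4,968,080
Base plus per-day: €146,100 + €4,968,080 = €5,114,180
The operator is not a repeat violator: no 50% increase.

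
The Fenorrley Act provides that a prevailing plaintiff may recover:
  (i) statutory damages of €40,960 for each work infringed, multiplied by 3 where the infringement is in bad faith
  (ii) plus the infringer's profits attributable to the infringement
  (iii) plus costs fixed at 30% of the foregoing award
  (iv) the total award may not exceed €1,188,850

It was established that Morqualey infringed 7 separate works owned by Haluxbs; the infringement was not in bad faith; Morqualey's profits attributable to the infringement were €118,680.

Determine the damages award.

Statutory damages: 7 × €40,960 = €286,720
Infringement not in bad faith: no ×3 enhancement.
Combined award: €286,720 + €118,680 = €405,400
Costs: 30% of €405,400 = €121,620
Award plus costs: €405,400 + €121,620 = €527,020
Cap at €1,188,850: €527,020 is within the cap, no reduction.

Award: €527,020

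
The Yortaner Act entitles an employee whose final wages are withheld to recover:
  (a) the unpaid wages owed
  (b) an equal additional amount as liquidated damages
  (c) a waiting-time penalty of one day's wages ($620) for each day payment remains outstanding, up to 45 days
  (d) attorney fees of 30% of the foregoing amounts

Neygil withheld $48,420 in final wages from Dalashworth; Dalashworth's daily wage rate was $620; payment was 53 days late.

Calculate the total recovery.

$162,162

Liquidated damages (equal amount): $48,420
Penalty days: min(53, 45) = 45
Waiting-time penalty: 45 × $620 = $27,900
Subtotal: $48,420 + $48,420 + $27,900 = $124,740
Attorney fees: 30% of $124,740 = $37,422
Total award: $124,740 + $37,422 = $162,162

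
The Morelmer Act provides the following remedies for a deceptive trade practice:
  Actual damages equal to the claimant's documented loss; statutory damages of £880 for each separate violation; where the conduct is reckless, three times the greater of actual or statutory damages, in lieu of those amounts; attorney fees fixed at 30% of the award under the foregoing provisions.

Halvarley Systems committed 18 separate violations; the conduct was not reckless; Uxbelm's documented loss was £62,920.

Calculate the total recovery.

Statutory damages: 18 × £880 = £15,840
Conduct not reckless: the in-lieu enhancement does not apply.
Actual plus statutory damages: £62,920 + £15,840 = £78,760
Attorney fees: 30% of £78,760 = £23,628
Total recovery: £78,760 + £23,628 = £102,388

£102,388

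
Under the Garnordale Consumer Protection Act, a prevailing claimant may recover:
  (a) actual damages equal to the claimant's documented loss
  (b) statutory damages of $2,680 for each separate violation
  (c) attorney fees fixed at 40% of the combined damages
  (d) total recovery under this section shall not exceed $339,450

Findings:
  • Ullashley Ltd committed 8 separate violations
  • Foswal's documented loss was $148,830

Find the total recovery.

Statutory damages: 8 × $2,680 = $21,440
Combined damages: $148,830 + $21,440 = $170,270
Attorney fees: 40% of $170,270 = $68,108
Total before cap: $170,270 + $68,108 = $238,378
Cap at $339,450: $238,378 is within the cap, no reduction.

$238,378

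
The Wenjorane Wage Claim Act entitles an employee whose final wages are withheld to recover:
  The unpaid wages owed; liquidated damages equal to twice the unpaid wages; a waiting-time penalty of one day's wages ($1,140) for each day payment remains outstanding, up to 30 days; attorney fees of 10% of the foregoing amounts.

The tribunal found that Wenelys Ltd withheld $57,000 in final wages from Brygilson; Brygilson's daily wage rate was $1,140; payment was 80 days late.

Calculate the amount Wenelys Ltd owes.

$225,720

Doubled: 2 × $57,000 = $114,000
Penalty days: min(80, 30) = 30
Waiting-time penalty: 30 × $1,140 = $34,200
Subtotal: $57,000 + $114,000 + $34,200 = $205,200
Attorney fees: 10% of $205,200 = $20,520
Total award: $205,200 + $20,520 = $225,720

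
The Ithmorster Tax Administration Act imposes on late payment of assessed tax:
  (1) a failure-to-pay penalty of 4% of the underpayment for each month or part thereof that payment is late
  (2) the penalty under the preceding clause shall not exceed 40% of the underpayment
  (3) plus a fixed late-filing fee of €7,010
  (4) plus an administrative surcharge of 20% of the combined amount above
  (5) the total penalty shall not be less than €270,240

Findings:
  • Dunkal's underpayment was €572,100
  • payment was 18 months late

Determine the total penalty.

€283,020

Accrued rate: 4% × 18 = 72%, capped at 40% → 40%
Failure-to-pay penalty: 40% of €572,100 = €228,840
Penalty before surcharge: €228,840 + €7,010 = €235,850
Administrative surcharge: 20% of €235,850 = €47,170
Total penalty: €235,850 + €47,170 = €283,020
Minimum €270,240: €283,020 meets the minimum, no increase.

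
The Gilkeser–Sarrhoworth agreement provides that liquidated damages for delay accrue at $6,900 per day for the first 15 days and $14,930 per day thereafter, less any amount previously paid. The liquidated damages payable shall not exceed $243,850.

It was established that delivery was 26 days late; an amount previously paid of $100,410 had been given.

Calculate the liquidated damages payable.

First 15 days: 15 × $6,900 = $103,500
Remaining days: (26 − 15) × $14,930 = $164,230
Accrued per-day damages: $103,500 + $164,230 = $267,730
Less amount previously paid: $267,730 − $100,410 = $167,320
Cap at $243,850: $167,320 is within the cap, no reduction.

$167,320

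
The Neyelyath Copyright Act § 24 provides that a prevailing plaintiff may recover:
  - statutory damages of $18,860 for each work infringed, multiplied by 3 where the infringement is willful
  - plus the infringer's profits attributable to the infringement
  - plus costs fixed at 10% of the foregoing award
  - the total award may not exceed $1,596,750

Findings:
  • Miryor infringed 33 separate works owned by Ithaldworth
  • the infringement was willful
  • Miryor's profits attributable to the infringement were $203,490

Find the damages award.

Statutory damages: 33 × $18,860 = $622,380
Trebled: 3 × $622,380 = $1,867,140
Combined award: $1,867,140 + $203,490 = $2,070,630
Costs: 10% of $2,070,630 = $207,063
Award plus costs: $2,070,630 + $207,063 = $2,277,693
Cap at $1,596,750: $2,277,693 exceeds the cap → $1,596,750

$1,596,750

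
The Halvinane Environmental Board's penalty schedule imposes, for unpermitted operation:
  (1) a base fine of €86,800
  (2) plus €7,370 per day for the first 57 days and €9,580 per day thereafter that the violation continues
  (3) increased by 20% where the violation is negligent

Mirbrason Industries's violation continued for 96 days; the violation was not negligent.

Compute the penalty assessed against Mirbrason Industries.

€880,510

First 57 days: 57 × €7,370 = €420,090
Remaining days: (96 − 57) × €9,580 = €373,620
Per-day component: €420,090 + €373,620 = €793,710
Base plus per-day: €86,800 + €793,710 = €880,510
The violation was not negligent: no 20% increase.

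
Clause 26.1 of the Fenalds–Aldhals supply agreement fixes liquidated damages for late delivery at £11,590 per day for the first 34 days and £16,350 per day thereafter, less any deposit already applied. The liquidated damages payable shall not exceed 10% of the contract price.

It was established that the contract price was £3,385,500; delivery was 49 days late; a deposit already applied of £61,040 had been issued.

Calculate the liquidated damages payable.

First 34 days: 34 × £11,590 = £394,060
Remaining days: (49 − 34) × £16,350 = £245,250
Accrued per-day damages: £394,060 + £245,250 = £639,310
Less deposit already applied: £639,310 − £61,040 = £578,270
Cap: 10% of £3,385,500 = £338,550
Cap at £338,550: £578,270 exceeds the cap → £338,550

£338,550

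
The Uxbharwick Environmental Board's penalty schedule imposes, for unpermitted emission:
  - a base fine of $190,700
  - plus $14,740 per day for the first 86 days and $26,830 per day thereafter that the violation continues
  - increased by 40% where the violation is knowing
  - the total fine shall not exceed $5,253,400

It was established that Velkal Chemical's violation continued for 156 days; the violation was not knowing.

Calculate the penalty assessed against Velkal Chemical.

$3,336,440

First 86 days: 86 × $14,740 = $1,267,640
Remaining days: (156 − 86) × $26,830 = $1,878,100
Per-day component: $1,267,640 + $1,878,100 = $3,145,740
Base plus per-day: $190,700 + $3,145,740 = $3,336,440
The violation was not knowing: no 40% increase.
Cap at $5,253,400: $3,336,440 is within the cap, no reduction.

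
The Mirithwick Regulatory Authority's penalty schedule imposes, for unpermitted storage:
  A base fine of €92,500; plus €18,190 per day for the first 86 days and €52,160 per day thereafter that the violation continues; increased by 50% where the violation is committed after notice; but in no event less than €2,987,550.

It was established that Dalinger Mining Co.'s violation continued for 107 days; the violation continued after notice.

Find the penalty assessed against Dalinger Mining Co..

First 86 days: 86 × €18,190 = €1,564,340
Remaining days: (107 − 86) × €52,160 = €1,095,360
Per-day component: €1,564,340 + €1,095,360 = €2,659,700
Base plus per-day: €92,500 + €2,659,700 = €2,752,200
Enhancement: 50% of €2,752,200 = €1,376,100
Enhanced fine: €2,752,200 + €1,376,100 = €4,128,300
Minimum €2,987,550: €4,128,300 meets the minimum, no increase.

€4,128,300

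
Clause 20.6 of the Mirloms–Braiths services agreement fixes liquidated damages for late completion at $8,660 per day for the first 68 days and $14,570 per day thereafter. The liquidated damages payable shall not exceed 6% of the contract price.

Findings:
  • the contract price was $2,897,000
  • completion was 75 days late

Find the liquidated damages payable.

First 68 days: 68 × $8,660 = $588,880
Remaining days: (75 − 68) × $14,570 = $101,990
Accrued per-day damages: $588,880 + $101,990 = $690,870
Cap: 6% of $2,897,000 = $173,820
Cap at $173,820: $690,870 exceeds the cap → $173,820

$173,820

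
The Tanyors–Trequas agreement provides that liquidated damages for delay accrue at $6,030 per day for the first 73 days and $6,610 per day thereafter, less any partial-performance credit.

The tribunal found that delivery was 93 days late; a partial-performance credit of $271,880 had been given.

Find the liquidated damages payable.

First 73 days: 73 × $6,030 = $440,190
Remaining days: (93 − 73) × $6,610 = $132,200
Accrued per-day damages: $440,190 + $132,200 = $572,390
Less partial-performance credit: $572,390 − $271,880 = $300,510

$300,510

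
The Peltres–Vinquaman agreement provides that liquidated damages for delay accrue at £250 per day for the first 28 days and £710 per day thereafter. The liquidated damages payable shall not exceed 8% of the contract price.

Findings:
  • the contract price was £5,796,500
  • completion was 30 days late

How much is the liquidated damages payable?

£8,420

First 28 days: 28 × £250 = £7,000
Remaining days: (30 − 28) × £710 = £1,420
Accrued per-day damages: £7,000 + £1,420 = £8,420
Cap: 8% of £5,796,500 = £463,720
Cap at £463,720: £8,420 is within the cap, no reduction.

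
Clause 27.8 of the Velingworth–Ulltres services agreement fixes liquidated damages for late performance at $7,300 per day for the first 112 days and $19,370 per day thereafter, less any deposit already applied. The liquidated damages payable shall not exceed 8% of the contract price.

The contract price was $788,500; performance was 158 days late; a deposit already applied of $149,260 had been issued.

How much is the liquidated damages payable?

First 112 days: 112 × $7,300 = $817,600
Remaining days: (158 − 112) × $19,370 = $891,020
Accrued per-day damages: $817,600 + $891,020 = $1,708,620
Less deposit already applied: $1,708,620 − $149,260 = $1,559,360
Cap: 8% of $788,500 = $63,080
Cap at $63,080: $1,559,360 exceeds the cap → $63,080

$63,080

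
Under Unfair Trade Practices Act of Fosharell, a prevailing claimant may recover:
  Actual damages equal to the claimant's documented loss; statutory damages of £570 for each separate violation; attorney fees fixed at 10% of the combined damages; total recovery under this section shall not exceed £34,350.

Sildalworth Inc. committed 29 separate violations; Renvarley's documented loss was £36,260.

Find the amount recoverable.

Statutory damages: 29 × £570 = £16,530
Combined damages: £36,260 + £16,530 = £52,790
Attorney fees: 10% of £52,790 = £5,279
Total before cap: £52,790 + £5,279 = £58,069
Cap at £34,350: £58,069 exceeds the cap → £34,350

£34,350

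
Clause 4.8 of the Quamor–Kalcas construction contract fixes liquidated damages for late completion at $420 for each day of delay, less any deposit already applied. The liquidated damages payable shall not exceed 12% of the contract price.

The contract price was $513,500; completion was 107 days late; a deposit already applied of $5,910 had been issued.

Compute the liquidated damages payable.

Per-day damages: 107 × $420 = $44,940
Less deposit already applied: $44,940 − $5,910 = $39,030
Cap: 12% of $513,500 = $61,620
Cap at $61,620: $39,030 is within the cap, no reduction.

Liquidated damages: $39,030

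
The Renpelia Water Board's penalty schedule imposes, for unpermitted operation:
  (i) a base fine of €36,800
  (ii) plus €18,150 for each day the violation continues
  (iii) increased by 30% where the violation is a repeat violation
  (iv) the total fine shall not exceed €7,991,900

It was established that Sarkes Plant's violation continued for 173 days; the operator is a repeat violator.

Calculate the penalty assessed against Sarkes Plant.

Per-day component: 173 × €18,150 = €3,139,950
Base plus per-day: €36,800 + €3,139,950 = €3,176,750
Enhancement: 30% of €3,176,750 = €953,025
Enhanced fine: €3,176,750 + €953,025 = €4,129,775
Cap at €7,991,900: €4,129,775 is within the cap, no reduction.

€4,129,775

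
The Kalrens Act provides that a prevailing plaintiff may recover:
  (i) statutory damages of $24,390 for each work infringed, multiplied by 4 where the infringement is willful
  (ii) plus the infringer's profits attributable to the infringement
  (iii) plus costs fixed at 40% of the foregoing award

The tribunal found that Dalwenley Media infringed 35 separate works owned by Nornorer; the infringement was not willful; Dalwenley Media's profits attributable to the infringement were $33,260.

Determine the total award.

Statutory damages: 35 × $24,390 = $853,650
Infringement not willful: no ×4 enhancement.
Combined award: $853,650 + $33,260 = $886,910
Costs: 40% of $886,910 = $354,764
Award plus costs: $886,910 + $354,764 = $1,241,674

Award: $1,241,674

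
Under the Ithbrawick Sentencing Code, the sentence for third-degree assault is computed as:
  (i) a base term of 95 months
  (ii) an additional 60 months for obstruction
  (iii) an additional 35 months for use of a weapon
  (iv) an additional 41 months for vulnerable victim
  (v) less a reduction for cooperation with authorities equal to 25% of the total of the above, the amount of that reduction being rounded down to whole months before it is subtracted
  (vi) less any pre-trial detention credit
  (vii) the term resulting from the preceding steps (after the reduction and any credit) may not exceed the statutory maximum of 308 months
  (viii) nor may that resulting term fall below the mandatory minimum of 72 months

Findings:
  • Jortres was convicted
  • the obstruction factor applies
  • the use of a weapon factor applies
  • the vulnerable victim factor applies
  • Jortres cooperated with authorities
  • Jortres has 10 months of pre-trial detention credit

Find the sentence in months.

164 months

Obstruction enhancement: +60 months
Use of a weapon enhancement: +35 months
Vulnerable victim enhancement: +41 months
Adjusted term: 95 months + 60 months + 35 months + 41 months = 231 months
Cooperation with authorities reduction: 25% of 231 months = 57 months (rounded down)
After reduction: 231 − 57 = 174 months
Less pre-trial detention credit: 174 months − 10 months = 164 months
Cap at 308 months: 164 months is within the cap, no reduction.
Minimum 72 months: 164 months meets the minimum, no increase.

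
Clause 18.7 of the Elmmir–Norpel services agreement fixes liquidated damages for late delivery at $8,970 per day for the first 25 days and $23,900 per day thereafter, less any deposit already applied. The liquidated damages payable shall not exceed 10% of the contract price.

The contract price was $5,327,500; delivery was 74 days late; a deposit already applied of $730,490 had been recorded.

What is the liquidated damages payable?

Liquidated damages: $532,750

First 25 days: 25 × $8,970 = $224,250
Remaining days: (74 − 25) × $23,900 = $1,171,100
Accrued per-day damages: $224,250 + $1,171,100 = $1,395,350
Less deposit already applied: $1,395,350 − $730,490 = $664,860
Cap: 10% of $5,327,500 = $532,750
Cap at $532,750: $664,860 exceeds the cap → $532,750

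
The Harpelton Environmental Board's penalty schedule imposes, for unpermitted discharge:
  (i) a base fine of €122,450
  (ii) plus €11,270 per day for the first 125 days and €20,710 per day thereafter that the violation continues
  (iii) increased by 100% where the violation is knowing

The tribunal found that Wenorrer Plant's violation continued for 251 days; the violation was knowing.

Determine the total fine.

First 125 days: 125 × €11,270 = €1,408,750
Remaining days: (251 − 125) × €20,710 = €2,609,460
Per-day component: €1,408,750 + €2,609,460 = €4,018,210
Base plus per-day: €122,450 + €4,018,210 = €4,140,660
Enhancement: 100% of €4,140,660 = €4,140,660
Enhanced fine: €4,140,660 + €4,140,660 = €8,281,320

€8,281,320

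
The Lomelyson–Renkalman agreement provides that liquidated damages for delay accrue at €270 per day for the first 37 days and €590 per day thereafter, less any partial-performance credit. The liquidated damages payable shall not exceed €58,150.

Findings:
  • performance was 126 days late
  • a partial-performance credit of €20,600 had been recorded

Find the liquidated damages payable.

First 37 days: 37 × €270 = €9,990
Remaining days: (126 − 37) × €590 = €52,510
Accrued per-day damages: €9,990 + €52,510 = €62,500
Less partial-performance credit: €62,500 − €20,600 = €41,900
Cap at €58,150: €41,900 is within the cap, no reduction.

Liquidated damages: €41,900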